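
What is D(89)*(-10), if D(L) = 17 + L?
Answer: -1060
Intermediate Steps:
D(89)*(-10) = (17 + 89)*(-10) = 106*(-10) = -1060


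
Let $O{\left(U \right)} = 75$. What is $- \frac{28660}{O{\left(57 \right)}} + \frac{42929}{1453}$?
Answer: $- \frac{7684661}{21795} \approx -352.59$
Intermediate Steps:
$- \frac{28660}{O{\left(57 \right)}} + \frac{42929}{1453} = - \frac{28660}{75} + \frac{42929}{1453} = \left(-28660\right) \frac{1}{75} + 42929 \cdot \frac{1}{1453} = - \frac{5732}{15} + \frac{42929}{1453} = - \frac{7684661}{21795}$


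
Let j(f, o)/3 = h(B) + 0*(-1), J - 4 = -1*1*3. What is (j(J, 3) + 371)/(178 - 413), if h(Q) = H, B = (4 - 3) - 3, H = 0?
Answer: -371/235 ≈ -1.5787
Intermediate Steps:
B = -2 (B = 1 - 3 = -2)
h(Q) = 0
J = 1 (J = 4 - 1*1*3 = 4 - 1*3 = 4 - 3 = 1)
j(f, o) = 0 (j(f, o) = 3*(0 + 0*(-1)) = 3*(0 + 0) = 3*0 = 0)
(j(J, 3) + 371)/(178 - 413) = (0 + 371)/(178 - 413) = 371/(-235) = 371*(-1/235) = -371/235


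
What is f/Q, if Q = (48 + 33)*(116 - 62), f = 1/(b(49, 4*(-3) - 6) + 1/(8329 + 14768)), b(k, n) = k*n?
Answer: -7699/29701724274 ≈ -2.5921e-7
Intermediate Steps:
f = -23097/20371553 (f = 1/(49*(4*(-3) - 6) + 1/(8329 + 14768)) = 1/(49*(-12 - 6) + 1/23097) = 1/(49*(-18) + 1/23097) = 1/(-882 + 1/23097) = 1/(-20371553/23097) = -23097/20371553 ≈ -0.0011338)
Q = 4374 (Q = 81*54 = 4374)
f/Q = -23097/20371553/4374 = -23097/20371553*1/4374 = -7699/29701724274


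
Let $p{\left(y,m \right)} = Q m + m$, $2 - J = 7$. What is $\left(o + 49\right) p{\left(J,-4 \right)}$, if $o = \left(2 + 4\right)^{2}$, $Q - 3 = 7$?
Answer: $-3740$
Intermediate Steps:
$J = -5$ ($J = 2 - 7 = -5$)
$Q = 10$ ($Q = 3 + 7 = 10$)
$p{\left(y,m \right)} = 11 m$ ($p{\left(y,m \right)} = 10 m + m = 11 m$)
$o = 36$ ($o = 6^{2} = 36$)
$\left(o + 49\right) p{\left(J,-4 \right)} = \left(36 + 49\right) 11 \left(-4\right) = 85 \left(-44\right) = -3740$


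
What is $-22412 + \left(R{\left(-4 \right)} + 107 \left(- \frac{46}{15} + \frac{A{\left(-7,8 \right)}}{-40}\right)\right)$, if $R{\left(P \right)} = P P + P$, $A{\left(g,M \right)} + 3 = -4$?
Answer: $- \frac{2725129}{120} \approx -22709.0$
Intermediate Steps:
$A{\left(g,M \right)} = -7$ ($A{\left(g,M \right)} = -3 - 4 = -7$)
$R{\left(P \right)} = P + P^{2}$ ($R{\left(P \right)} = P^{2} + P = P + P^{2}$)
$-22412 + \left(R{\left(-4 \right)} + 107 \left(- \frac{46}{15} + \frac{A{\left(-7,8 \right)}}{-40}\right)\right) = -22412 + \left(- 4 \left(1 - 4\right) + 107 \left(- \frac{46}{15} - \frac{7}{-40}\right)\right) = -22412 + \left(\left(-4\right) \left(-3\right) + 107 \left(\left(-46\right) \frac{1}{15} - - \frac{7}{40}\right)\right) = -22412 + \left(12 + 107 \left(- \frac{46}{15} + \frac{7}{40}\right)\right) = -22412 + \left(12 + 107 \left(- \frac{347}{120}\right)\right) = -22412 + \left(12 - \frac{37129}{120}\right) = -22412 - \frac{35689}{120} = - \frac{2725129}{120}$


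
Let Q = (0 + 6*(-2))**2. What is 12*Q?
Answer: 1728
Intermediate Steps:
Q = 144 (Q = (0 - 12)**2 = (-12)**2 = 144)
12*Q = 12*144 = 1728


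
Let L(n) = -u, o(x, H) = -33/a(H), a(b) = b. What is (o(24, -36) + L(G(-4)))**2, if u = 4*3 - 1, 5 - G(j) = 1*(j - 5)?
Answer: 14641/144 ≈ 101.67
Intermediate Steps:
G(j) = 10 - j (G(j) = 5 - (j - 5) = 5 - (-5 + j) = 5 + (5 - j) = 10 - j)
o(x, H) = -33/H
u = 11 (u = 12 - 1 = 11)
L(n) = -11 (L(n) = -1*11 = -11)
(o(24, -36) + L(G(-4)))**2 = (-33/(-36) - 11)**2 = (-33*(-1/36) - 11)**2 = (11/12 - 11)**2 = (-121/12)**2 = 14641/144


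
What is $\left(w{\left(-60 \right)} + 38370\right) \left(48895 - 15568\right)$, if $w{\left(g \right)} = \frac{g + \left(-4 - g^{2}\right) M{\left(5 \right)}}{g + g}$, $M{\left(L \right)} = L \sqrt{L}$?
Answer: $\frac{2557547307}{2} + \frac{10009209 \sqrt{5}}{2} \approx 1.29 \cdot 10^{9}$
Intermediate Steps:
$M{\left(L \right)} = L^{\frac{3}{2}}$
$w{\left(g \right)} = \frac{g + 5 \sqrt{5} \left(-4 - g^{2}\right)}{2 g}$ ($w{\left(g \right)} = \frac{g + \left(-4 - g^{2}\right) 5^{\frac{3}{2}}}{g + g} = \frac{g + \left(-4 - g^{2}\right) 5 \sqrt{5}}{2 g} = \left(g + 5 \sqrt{5} \left(-4 - g^{2}\right)\right) \frac{1}{2 g} = \frac{g + 5 \sqrt{5} \left(-4 - g^{2}\right)}{2 g}$)
$\left(w{\left(-60 \right)} + 38370\right) \left(48895 - 15568\right) = \left(\frac{-60 - 20 \sqrt{5} - 5 \sqrt{5} \left(-60\right)^{2}}{2 \left(-60\right)} + 38370\right) \left(48895 - 15568\right) = \left(\frac{1}{2} \left(- \frac{1}{60}\right) \left(-60 - 20 \sqrt{5} - 5 \sqrt{5} \cdot 3600\right) + 38370\right) 33327 = \left(\frac{1}{2} \left(- \frac{1}{60}\right) \left(-60 - 20 \sqrt{5} - 18000 \sqrt{5}\right) + 38370\right) 33327 = \left(\frac{1}{2} \left(- \frac{1}{60}\right) \left(-60 - 18020 \sqrt{5}\right) + 38370\right) 33327 = \left(\left(\frac{1}{2} + \frac{901 \sqrt{5}}{6}\right) + 38370\right) 33327 = \left(\frac{76741}{2} + \frac{901 \sqrt{5}}{6}\right) 33327 = \frac{2557547307}{2} + \frac{10009209 \sqrt{5}}{2}$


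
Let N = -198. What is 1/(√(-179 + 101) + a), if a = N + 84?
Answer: -19/2179 - I*√78/13074 ≈ -0.0087196 - 0.00067552*I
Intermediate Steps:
a = -114 (a = -198 + 84 = -114)
1/(√(-179 + 101) + a) = 1/(√(-179 + 101) - 114) = 1/(√(-78) - 114) = 1/(I*√78 - 114) = 1/(-114 + I*√78)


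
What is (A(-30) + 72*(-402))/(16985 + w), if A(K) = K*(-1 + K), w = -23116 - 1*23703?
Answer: 2001/2131 ≈ 0.93900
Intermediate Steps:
w = -46819 (w = -23116 - 23703 = -46819)
(A(-30) + 72*(-402))/(16985 + w) = (-30*(-1 - 30) + 72*(-402))/(16985 - 46819) = (-30*(-31) - 28944)/(-29834) = (930 - 28944)*(-1/29834) = -28014*(-1/29834) = 2001/2131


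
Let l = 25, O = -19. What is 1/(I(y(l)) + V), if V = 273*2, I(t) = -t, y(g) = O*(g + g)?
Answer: 1/1496 ≈ 0.00066845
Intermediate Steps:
y(g) = -38*g (y(g) = -19*(g + g) = -38*g)
V = 546
1/(I(y(l)) + V) = 1/(-(-38)*25 + 546) = 1/(-1*(-950) + 546) = 1/(950 + 546) = 1/1496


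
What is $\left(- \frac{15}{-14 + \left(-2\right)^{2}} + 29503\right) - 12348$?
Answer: $\frac{34313}{2} \approx 17157.0$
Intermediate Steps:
$\left(- \frac{15}{-14 + \left(-2\right)^{2}} + 29503\right) - 12348 = \left(- \frac{15}{-14 + 4} + 29503\right) - 12348 = \left(- \frac{15}{-10} + 29503\right) - 12348 = \left(\left(-15\right) \left(- \frac{1}{10}\right) + 29503\right) - 12348 = \left(\frac{3}{2} + 29503\right) - 12348 = \frac{59009}{2} - 12348 = \frac{34313}{2}$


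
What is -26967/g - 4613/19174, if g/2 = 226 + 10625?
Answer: -51431382/34676179 ≈ -1.4832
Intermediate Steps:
g = 21702 (g = 2*(226 + 10625) = 2*10851 = 21702)
-26967/g - 4613/19174 = -26967/21702 - 4613/19174 = -26967*1/21702 - 4613*1/19174 = -8989/7234 - 4613/19174 = -51431382/34676179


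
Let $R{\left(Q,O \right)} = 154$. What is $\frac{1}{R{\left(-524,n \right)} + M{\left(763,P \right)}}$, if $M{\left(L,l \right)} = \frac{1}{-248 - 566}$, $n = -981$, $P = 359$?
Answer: $\frac{814}{125355} \approx 0.0064936$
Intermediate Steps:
$M{\left(L,l \right)} = - \frac{1}{814}$ ($M{\left(L,l \right)} = \frac{1}{-814} = - \frac{1}{814}$)
$\frac{1}{R{\left(-524,n \right)} + M{\left(763,P \right)}} = \frac{1}{154 - \frac{1}{814}} = \frac{1}{\frac{125355}{814}} = \frac{814}{125355}$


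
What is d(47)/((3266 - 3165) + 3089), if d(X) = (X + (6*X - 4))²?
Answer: 21125/638 ≈ 33.111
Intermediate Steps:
d(X) = (-4 + 7*X)² (d(X) = (X + (-4 + 6*X))² = (-4 + 7*X)²)
d(47)/((3266 - 3165) + 3089) = (-4 + 7*47)²/((3266 - 3165) + 3089) = (-4 + 329)²/(101 + 3089) = 325²/3190 = 105625*(1/3190) = 21125/638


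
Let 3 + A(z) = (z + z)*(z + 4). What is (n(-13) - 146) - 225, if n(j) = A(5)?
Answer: -284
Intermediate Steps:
A(z) = -3 + 2*z*(4 + z) (A(z) = -3 + (z + z)*(z + 4) = -3 + (2*z)*(4 + z) = -3 + 2*z*(4 + z))
n(j) = 87 (n(j) = -3 + 2*5² + 8*5 = -3 + 2*25 + 40 = -3 + 50 + 40 = 87)
(n(-13) - 146) - 225 = (87 - 146) - 225 = -59 - 225 = -284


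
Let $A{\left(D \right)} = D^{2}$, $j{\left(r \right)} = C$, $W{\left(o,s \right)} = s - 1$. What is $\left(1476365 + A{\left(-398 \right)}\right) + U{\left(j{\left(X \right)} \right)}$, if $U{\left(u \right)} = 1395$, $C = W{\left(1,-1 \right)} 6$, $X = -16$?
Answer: $1636164$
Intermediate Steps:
$W{\left(o,s \right)} = -1 + s$
$C = -12$ ($C = \left(-1 - 1\right) 6 = \left(-2\right) 6 = -12$)
$j{\left(r \right)} = -12$
$\left(1476365 + A{\left(-398 \right)}\right) + U{\left(j{\left(X \right)} \right)} = \left(1476365 + \left(-398\right)^{2}\right) + 1395 = \left(1476365 + 158404\right) + 1395 = 1634769 + 1395 = 1636164$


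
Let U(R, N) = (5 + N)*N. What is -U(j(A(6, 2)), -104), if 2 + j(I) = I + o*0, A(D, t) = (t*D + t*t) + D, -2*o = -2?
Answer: -10296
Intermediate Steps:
o = 1 (o = -1/2*(-2) = 1)
A(D, t) = D + t**2 + D*t (A(D, t) = (D*t + t**2) + D = (t**2 + D*t) + D = D + t**2 + D*t)
j(I) = -2 + I (j(I) = -2 + (I + 1*0) = -2 + (I + 0) = -2 + I)
U(R, N) = N*(5 + N)
-U(j(A(6, 2)), -104) = -(-104)*(5 - 104) = -(-104)*(-99) = -1*10296 = -10296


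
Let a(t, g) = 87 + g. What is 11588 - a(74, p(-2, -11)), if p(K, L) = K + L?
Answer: 11514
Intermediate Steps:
11588 - a(74, p(-2, -11)) = 11588 - (87 + (-2 - 11)) = 11588 - (87 - 13) = 11588 - 1*74 = 11588 - 74 = 11514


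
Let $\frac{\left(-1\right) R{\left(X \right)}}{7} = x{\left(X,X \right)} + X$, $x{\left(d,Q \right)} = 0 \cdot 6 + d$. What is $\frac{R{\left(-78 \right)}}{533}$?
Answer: $\frac{84}{41} \approx 2.0488$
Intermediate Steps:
$x{\left(d,Q \right)} = d$ ($x{\left(d,Q \right)} = 0 + d = d$)
$R{\left(X \right)} = - 14 X$ ($R{\left(X \right)} = - 7 \left(X + X\right) = - 7 \cdot 2 X = - 14 X$)
$\frac{R{\left(-78 \right)}}{533} = \frac{\left(-14\right) \left(-78\right)}{533} = 1092 \cdot \frac{1}{533} = \frac{84}{41}$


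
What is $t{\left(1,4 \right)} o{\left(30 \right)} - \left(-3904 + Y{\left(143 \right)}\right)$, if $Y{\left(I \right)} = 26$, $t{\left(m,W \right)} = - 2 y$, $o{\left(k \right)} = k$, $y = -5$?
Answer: $4178$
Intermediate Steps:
$t{\left(m,W \right)} = 10$ ($t{\left(m,W \right)} = \left(-2\right) \left(-5\right) = 10$)
$t{\left(1,4 \right)} o{\left(30 \right)} - \left(-3904 + Y{\left(143 \right)}\right) = 10 \cdot 30 + \left(3904 - 26\right) = 300 + \left(3904 - 26\right) = 300 + 3878 = 4178$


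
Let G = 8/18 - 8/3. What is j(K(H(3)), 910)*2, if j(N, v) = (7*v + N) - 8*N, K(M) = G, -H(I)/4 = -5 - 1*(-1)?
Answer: 114940/9 ≈ 12771.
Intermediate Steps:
H(I) = 16 (H(I) = -4*(-5 - 1*(-1)) = -4*(-5 + 1) = -4*(-4) = 16)
G = -20/9 (G = 8*(1/18) - 8*1/3 = 4/9 - 8/3 = -20/9 ≈ -2.2222)
K(M) = -20/9
j(N, v) = -7*N + 7*v (j(N, v) = (N + 7*v) - 8*N = -7*N + 7*v)
j(K(H(3)), 910)*2 = (-7*(-20/9) + 7*910)*2 = (140/9 + 6370)*2 = (57470/9)*2 = 114940/9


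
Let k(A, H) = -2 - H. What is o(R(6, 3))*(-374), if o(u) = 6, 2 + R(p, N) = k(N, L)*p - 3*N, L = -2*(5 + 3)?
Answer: -2244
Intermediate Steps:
L = -16 (L = -2*8 = -16)
R(p, N) = -2 - 3*N + 14*p (R(p, N) = -2 + ((-2 - 1*(-16))*p - 3*N) = -2 + ((-2 + 16)*p - 3*N) = -2 + (14*p - 3*N) = -2 + (-3*N + 14*p) = -2 - 3*N + 14*p)
o(R(6, 3))*(-374) = 6*(-374) = -2244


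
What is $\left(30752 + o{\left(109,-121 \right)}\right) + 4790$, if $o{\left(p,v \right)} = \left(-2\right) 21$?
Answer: $35500$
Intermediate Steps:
$o{\left(p,v \right)} = -42$
$\left(30752 + o{\left(109,-121 \right)}\right) + 4790 = \left(30752 - 42\right) + 4790 = 30710 + 4790 = 35500$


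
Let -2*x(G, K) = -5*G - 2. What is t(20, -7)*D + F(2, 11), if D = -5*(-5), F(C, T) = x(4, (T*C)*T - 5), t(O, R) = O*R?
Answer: -3489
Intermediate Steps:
x(G, K) = 1 + 5*G/2 (x(G, K) = -(-5*G - 2)/2 = -(-2 - 5*G)/2 = 1 + 5*G/2)
F(C, T) = 11 (F(C, T) = 1 + (5/2)*4 = 1 + 10 = 11)
D = 25
t(20, -7)*D + F(2, 11) = (20*(-7))*25 + 11 = -140*25 + 11 = -3500 + 11 = -3489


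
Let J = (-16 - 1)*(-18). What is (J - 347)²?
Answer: 1681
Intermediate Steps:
J = 306 (J = -17*(-18) = 306)
(J - 347)² = (306 - 347)² = (-41)² = 1681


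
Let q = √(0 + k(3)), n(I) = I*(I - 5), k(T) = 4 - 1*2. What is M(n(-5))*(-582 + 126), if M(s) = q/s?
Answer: -228*√2/25 ≈ -12.898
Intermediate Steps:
k(T) = 2 (k(T) = 4 - 2 = 2)
n(I) = I*(-5 + I)
q = √2 (q = √(0 + 2) = √2 ≈ 1.4142)
M(s) = √2/s
M(n(-5))*(-582 + 126) = (√2/((-5*(-5 - 5))))*(-582 + 126) = (√2/((-5*(-10))))*(-456) = (√2/50)*(-456) = -228*√2/25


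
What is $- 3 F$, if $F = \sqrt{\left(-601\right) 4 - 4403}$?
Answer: $- 3 i \sqrt{6807} \approx - 247.51 i$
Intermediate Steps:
$F = i \sqrt{6807}$ ($F = \sqrt{-2404 - 4403} = \sqrt{-6807} = i \sqrt{6807} \approx 82.505 i$)
$- 3 F = - 3 i \sqrt{6807}$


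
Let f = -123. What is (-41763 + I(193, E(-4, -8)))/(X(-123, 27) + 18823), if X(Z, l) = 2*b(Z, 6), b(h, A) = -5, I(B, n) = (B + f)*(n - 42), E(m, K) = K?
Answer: -45263/18813 ≈ -2.4059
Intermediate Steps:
I(B, n) = (-123 + B)*(-42 + n) (I(B, n) = (B - 123)*(n - 42) = (-123 + B)*(-42 + n))
X(Z, l) = -10 (X(Z, l) = 2*(-5) = -10)
(-41763 + I(193, E(-4, -8)))/(X(-123, 27) + 18823) = (-41763 + (5166 - 123*(-8) - 42*193 + 193*(-8)))/(-10 + 18823) = (-41763 + (5166 + 984 - 8106 - 1544))/18813 = (-41763 - 3500)*(1/18813) = -45263*1/18813 = -45263/18813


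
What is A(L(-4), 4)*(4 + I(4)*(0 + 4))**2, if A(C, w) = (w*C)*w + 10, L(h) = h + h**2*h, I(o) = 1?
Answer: -68992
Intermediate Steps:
L(h) = h + h**3
A(C, w) = 10 + C*w**2 (A(C, w) = (C*w)*w + 10 = C*w**2 + 10 = 10 + C*w**2)
A(L(-4), 4)*(4 + I(4)*(0 + 4))**2 = (10 + (-4 + (-4)**3)*4**2)*(4 + 1*(0 + 4))**2 = (10 + (-4 - 64)*16)*(4 + 1*4)**2 = (10 - 68*16)*(4 + 4)**2 = (10 - 1088)*8**2 = -1078*64 = -68992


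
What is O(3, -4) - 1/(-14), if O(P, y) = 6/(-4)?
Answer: -10/7 ≈ -1.4286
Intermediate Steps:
O(P, y) = -3/2 (O(P, y) = 6*(-1/4) = -3/2)
O(3, -4) - 1/(-14) = -3/2 - 1/(-14) = -3/2 - 1*(-1/14) = -3/2 + 1/14 = -10/7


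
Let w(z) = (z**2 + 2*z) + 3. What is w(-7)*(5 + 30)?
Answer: 1330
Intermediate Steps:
w(z) = 3 + z**2 + 2*z
w(-7)*(5 + 30) = (3 + (-7)**2 + 2*(-7))*(5 + 30) = (3 + 49 - 14)*35 = 38*35 = 1330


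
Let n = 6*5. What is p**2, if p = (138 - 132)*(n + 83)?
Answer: 459684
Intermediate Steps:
n = 30
p = 678 (p = (138 - 132)*(30 + 83) = 6*113 = 678)
p**2 = 678**2 = 459684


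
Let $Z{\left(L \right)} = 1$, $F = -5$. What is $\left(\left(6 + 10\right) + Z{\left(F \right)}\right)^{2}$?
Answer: $289$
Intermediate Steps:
$\left(\left(6 + 10\right) + Z{\left(F \right)}\right)^{2} = \left(\left(6 + 10\right) + 1\right)^{2} = \left(16 + 1\right)^{2} = 17^{2} = 289$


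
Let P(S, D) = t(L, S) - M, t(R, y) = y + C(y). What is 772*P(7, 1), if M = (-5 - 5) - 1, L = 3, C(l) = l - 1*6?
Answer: 14668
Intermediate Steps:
C(l) = -6 + l (C(l) = l - 6 = -6 + l)
M = -11 (M = -10 - 1 = -11)
t(R, y) = -6 + 2*y (t(R, y) = y + (-6 + y) = -6 + 2*y)
P(S, D) = 5 + 2*S (P(S, D) = (-6 + 2*S) - 1*(-11) = (-6 + 2*S) + 11 = 5 + 2*S)
772*P(7, 1) = 772*(5 + 2*7) = 772*(5 + 14) = 772*19 = 14668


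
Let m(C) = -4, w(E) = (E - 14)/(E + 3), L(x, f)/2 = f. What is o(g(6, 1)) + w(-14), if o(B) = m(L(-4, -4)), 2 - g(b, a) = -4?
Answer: -16/11 ≈ -1.4545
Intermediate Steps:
g(b, a) = 6 (g(b, a) = 2 - 1*(-4) = 2 + 4 = 6)
L(x, f) = 2*f
w(E) = (-14 + E)/(3 + E)
o(B) = -4
o(g(6, 1)) + w(-14) = -4 + (-14 - 14)/(3 - 14) = -4 - 28/(-11) = -4 - 1/11*(-28) = -4 + 28/11 = -16/11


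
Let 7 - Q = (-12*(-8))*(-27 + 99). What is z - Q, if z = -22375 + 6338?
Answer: -9132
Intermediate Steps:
z = -16037
Q = -6905 (Q = 7 - (-12*(-8))*(-27 + 99) = 7 - 96*72 = 7 - 1*6912 = 7 - 6912 = -6905)
z - Q = -16037 - 1*(-6905) = -16037 + 6905 = -9132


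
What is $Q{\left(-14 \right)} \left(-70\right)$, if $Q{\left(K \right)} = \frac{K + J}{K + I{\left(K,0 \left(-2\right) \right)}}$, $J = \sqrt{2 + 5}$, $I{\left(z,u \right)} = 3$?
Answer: $- \frac{980}{11} + \frac{70 \sqrt{7}}{11} \approx -72.254$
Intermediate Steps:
$J = \sqrt{7} \approx 2.6458$
$Q{\left(K \right)} = \frac{K + \sqrt{7}}{3 + K}$ ($Q{\left(K \right)} = \frac{K + \sqrt{7}}{K + 3} = \frac{K + \sqrt{7}}{3 + K}$)
$Q{\left(-14 \right)} \left(-70\right) = \frac{-14 + \sqrt{7}}{3 - 14} \left(-70\right) = \frac{-14 + \sqrt{7}}{-11} \left(-70\right) = - \frac{-14 + \sqrt{7}}{11} \left(-70\right) = \left(\frac{14}{11} - \frac{\sqrt{7}}{11}\right) \left(-70\right) = - \frac{980}{11} + \frac{70 \sqrt{7}}{11}$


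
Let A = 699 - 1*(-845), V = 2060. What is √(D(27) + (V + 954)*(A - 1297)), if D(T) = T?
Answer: √744485 ≈ 862.83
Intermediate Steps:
A = 1544 (A = 699 + 845 = 1544)
√(D(27) + (V + 954)*(A - 1297)) = √(27 + (2060 + 954)*(1544 - 1297)) = √(27 + 3014*247) = √(27 + 744458) = √744485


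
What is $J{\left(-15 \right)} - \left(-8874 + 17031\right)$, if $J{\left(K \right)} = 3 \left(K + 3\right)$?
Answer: $-8193$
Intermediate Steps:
$J{\left(K \right)} = 9 + 3 K$ ($J{\left(K \right)} = 3 \left(3 + K\right) = 9 + 3 K$)
$J{\left(-15 \right)} - \left(-8874 + 17031\right) = \left(9 + 3 \left(-15\right)\right) - \left(-8874 + 17031\right) = \left(9 - 45\right) - 8157 = -36 - 8157 = -8193$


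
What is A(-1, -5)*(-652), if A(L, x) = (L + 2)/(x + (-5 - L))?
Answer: 652/9 ≈ 72.444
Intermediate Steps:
A(L, x) = (2 + L)/(-5 + x - L)
A(-1, -5)*(-652) = ((2 - 1)/(-5 - 5 - 1*(-1)))*(-652) = (1/(-5 - 5 + 1))*(-652) = (1/(-9))*(-652) = -1/9*1*(-652) = -1/9*(-652) = 652/9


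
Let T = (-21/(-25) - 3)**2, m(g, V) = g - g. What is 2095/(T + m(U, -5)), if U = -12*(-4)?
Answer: 1309375/2916 ≈ 449.03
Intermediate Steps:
U = 48
m(g, V) = 0
T = 2916/625 (T = (-21*(-1/25) - 3)**2 = (21/25 - 3)**2 = (-54/25)**2 = 2916/625 ≈ 4.6656)
2095/(T + m(U, -5)) = 2095/(2916/625 + 0) = 2095/(2916/625) = 2095*(625/2916) = 1309375/2916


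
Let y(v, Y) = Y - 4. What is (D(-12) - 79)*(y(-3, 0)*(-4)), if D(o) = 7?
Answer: -1152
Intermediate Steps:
y(v, Y) = -4 + Y
(D(-12) - 79)*(y(-3, 0)*(-4)) = (7 - 79)*((-4 + 0)*(-4)) = -(-288)*(-4) = -72*16 = -1152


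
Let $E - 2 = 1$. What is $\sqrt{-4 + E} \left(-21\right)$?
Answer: $- 21 i \approx - 21.0 i$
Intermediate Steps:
$E = 3$ ($E = 2 + 1 = 3$)
$\sqrt{-4 + E} \left(-21\right) = \sqrt{-4 + 3} \left(-21\right) = \sqrt{-1} \left(-21\right) = i \left(-21\right) = - 21 i$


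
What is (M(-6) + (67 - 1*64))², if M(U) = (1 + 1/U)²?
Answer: 17689/1296 ≈ 13.649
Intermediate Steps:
(M(-6) + (67 - 1*64))² = ((1 - 6)²/(-6)² + (67 - 1*64))² = ((1/36)*(-5)² + (67 - 64))² = ((1/36)*25 + 3)² = (25/36 + 3)² = (133/36)² = 17689/1296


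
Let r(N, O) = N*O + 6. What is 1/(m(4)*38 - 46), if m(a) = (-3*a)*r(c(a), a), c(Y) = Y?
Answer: -1/10078 ≈ -9.9226e-5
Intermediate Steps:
r(N, O) = 6 + N*O
m(a) = -3*a*(6 + a²) (m(a) = (-3*a)*(6 + a*a) = (-3*a)*(6 + a²) = -3*a*(6 + a²))
1/(m(4)*38 - 46) = 1/(-3*4*(6 + 4²)*38 - 46) = 1/(-3*4*(6 + 16)*38 - 46) = 1/(-3*4*22*38 - 46) = 1/(-264*38 - 46) = 1/(-10032 - 46) = 1/(-10078) = -1/10078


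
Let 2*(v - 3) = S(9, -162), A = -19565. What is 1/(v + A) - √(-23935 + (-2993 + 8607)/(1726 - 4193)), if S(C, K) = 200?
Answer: -1/19462 - I*√145684389953/2467 ≈ -5.1382e-5 - 154.72*I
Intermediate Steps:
v = 103 (v = 3 + (½)*200 = 3 + 100 = 103)
1/(v + A) - √(-23935 + (-2993 + 8607)/(1726 - 4193)) = 1/(103 - 19565) - √(-23935 + (-2993 + 8607)/(1726 - 4193)) = 1/(-19462) - √(-23935 + 5614/(-2467)) = -1/19462 - √(-23935 + 5614*(-1/2467)) = -1/19462 - √(-23935 - 5614/2467) = -1/19462 - √(-59053259/2467) = -1/19462 - I*√145684389953/2467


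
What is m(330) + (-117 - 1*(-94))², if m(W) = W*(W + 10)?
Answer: 112729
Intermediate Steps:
m(W) = W*(10 + W)
m(330) + (-117 - 1*(-94))² = 330*(10 + 330) + (-117 - 1*(-94))² = 330*340 + (-117 + 94)² = 112200 + (-23)² = 112200 + 529 = 112729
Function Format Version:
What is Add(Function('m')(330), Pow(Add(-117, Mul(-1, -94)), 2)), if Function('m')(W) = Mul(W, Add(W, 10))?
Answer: 112729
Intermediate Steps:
Function('m')(W) = Mul(W, Add(10, W))
Add(Function('m')(330), Pow(Add(-117, Mul(-1, -94)), 2)) = Add(Mul(330, Add(10, 330)), Pow(Add(-117, Mul(-1, -94)), 2)) = Add(Mul(330, 340), Pow(Add(-117, 94), 2)) = Add(112200, Pow(-23, 2)) = Add(112200, 529) = 112729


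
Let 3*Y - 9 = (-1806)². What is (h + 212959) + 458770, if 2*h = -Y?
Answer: 256243/2 ≈ 1.2812e+5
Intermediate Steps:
Y = 1087215 (Y = 3 + (⅓)*(-1806)² = 3 + (⅓)*3261636 = 3 + 1087212 = 1087215)
h = -1087215/2 (h = (-1*1087215)/2 = (½)*(-1087215) = -1087215/2 ≈ -5.4361e+5)
(h + 212959) + 458770 = (-1087215/2 + 212959) + 458770 = -661297/2 + 458770 = 256243/2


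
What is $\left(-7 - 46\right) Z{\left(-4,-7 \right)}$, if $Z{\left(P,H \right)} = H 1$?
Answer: $371$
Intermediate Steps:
$Z{\left(P,H \right)} = H$
$\left(-7 - 46\right) Z{\left(-4,-7 \right)} = \left(-7 - 46\right) \left(-7\right) = \left(-53\right) \left(-7\right) = 371$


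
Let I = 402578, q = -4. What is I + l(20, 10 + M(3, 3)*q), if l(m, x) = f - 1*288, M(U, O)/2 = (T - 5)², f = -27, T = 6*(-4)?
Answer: 402263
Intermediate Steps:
T = -24
M(U, O) = 1682 (M(U, O) = 2*(-24 - 5)² = 2*(-29)² = 2*841 = 1682)
l(m, x) = -315 (l(m, x) = -27 - 1*288 = -27 - 288 = -315)
I + l(20, 10 + M(3, 3)*q) = 402578 - 315 = 402263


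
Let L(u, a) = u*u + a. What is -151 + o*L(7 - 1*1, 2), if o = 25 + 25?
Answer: 1749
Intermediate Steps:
L(u, a) = a + u² (L(u, a) = u² + a = a + u²)
o = 50
-151 + o*L(7 - 1*1, 2) = -151 + 50*(2 + (7 - 1*1)²) = -151 + 50*(2 + (7 - 1)²) = -151 + 50*(2 + 6²) = -151 + 50*(2 + 36) = -151 + 50*38 = -151 + 1900 = 1749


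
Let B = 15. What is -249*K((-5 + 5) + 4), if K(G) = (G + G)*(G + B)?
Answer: -37848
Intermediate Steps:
K(G) = 2*G*(15 + G) (K(G) = (G + G)*(G + 15) = (2*G)*(15 + G) = 2*G*(15 + G))
-249*K((-5 + 5) + 4) = -498*((-5 + 5) + 4)*(15 + ((-5 + 5) + 4)) = -498*(0 + 4)*(15 + (0 + 4)) = -498*4*(15 + 4) = -498*4*19 = -249*152 = -37848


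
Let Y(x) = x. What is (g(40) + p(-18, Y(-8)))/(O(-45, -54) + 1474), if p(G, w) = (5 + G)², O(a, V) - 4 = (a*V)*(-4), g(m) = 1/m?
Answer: -6761/329680 ≈ -0.020508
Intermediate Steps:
O(a, V) = 4 - 4*V*a (O(a, V) = 4 + (a*V)*(-4) = 4 + (V*a)*(-4) = 4 - 4*V*a)
(g(40) + p(-18, Y(-8)))/(O(-45, -54) + 1474) = (1/40 + (5 - 18)²)/((4 - 4*(-54)*(-45)) + 1474) = (1/40 + (-13)²)/((4 - 9720) + 1474) = (1/40 + 169)/(-9716 + 1474) = (6761/40)/(-8242) = (6761/40)*(-1/8242) = -6761/329680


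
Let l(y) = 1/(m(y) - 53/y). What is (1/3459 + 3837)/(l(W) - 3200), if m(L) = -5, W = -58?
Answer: -524251268/437251037 ≈ -1.1990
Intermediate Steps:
l(y) = 1/(-5 - 53/y)
(1/3459 + 3837)/(l(W) - 3200) = (1/3459 + 3837)/(-58/(-53 - 5*(-58)) - 3200) = (1/3459 + 3837)/(-58/(-53 + 290) - 3200) = 13272184/(3459*(-58/237 - 3200)) = 13272184/(3459*(-758458/237)) = (13272184/3459)*(-237/758458) = -524251268/437251037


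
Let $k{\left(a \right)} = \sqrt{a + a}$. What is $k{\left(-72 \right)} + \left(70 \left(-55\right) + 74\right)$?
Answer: $-3776 + 12 i \approx -3776.0 + 12.0 i$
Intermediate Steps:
$k{\left(a \right)} = \sqrt{2} \sqrt{a}$ ($k{\left(a \right)} = \sqrt{2 a} = \sqrt{2} \sqrt{a}$)
$k{\left(-72 \right)} + \left(70 \left(-55\right) + 74\right) = \sqrt{2} \sqrt{-72} + \left(70 \left(-55\right) + 74\right) = \sqrt{2} \cdot 6 i \sqrt{2} + \left(-3850 + 74\right) = 12 i - 3776 = -3776 + 12 i$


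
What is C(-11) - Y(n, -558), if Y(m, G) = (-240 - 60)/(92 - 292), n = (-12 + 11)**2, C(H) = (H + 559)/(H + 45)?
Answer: 497/34 ≈ 14.618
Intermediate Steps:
C(H) = (559 + H)/(45 + H)
n = 1 (n = (-1)**2 = 1)
Y(m, G) = 3/2 (Y(m, G) = -300/(-200) = -300*(-1/200) = 3/2)
C(-11) - Y(n, -558) = (559 - 11)/(45 - 11) - 1*3/2 = 548/34 - 3/2 = (1/34)*548 - 3/2 = 274/17 - 3/2 = 497/34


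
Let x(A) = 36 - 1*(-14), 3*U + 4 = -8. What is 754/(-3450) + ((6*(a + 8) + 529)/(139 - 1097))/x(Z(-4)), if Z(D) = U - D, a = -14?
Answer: -756349/3305100 ≈ -0.22884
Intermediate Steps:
U = -4 (U = -4/3 + (1/3)*(-8) = -4/3 - 8/3 = -4)
Z(D) = -4 - D
x(A) = 50 (x(A) = 36 + 14 = 50)
754/(-3450) + ((6*(a + 8) + 529)/(139 - 1097))/x(Z(-4)) = 754/(-3450) + ((6*(-14 + 8) + 529)/(139 - 1097))/50 = 754*(-1/3450) + ((6*(-6) + 529)/(-958))*(1/50) = -377/1725 + ((-36 + 529)*(-1/958))*(1/50) = -377/1725 + (493*(-1/958))*(1/50) = -377/1725 - 493/958*1/50 = -377/1725 - 493/47900 = -756349/3305100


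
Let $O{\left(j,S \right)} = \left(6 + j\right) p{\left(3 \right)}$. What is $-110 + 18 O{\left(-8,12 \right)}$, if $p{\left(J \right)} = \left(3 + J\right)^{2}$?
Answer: $-1406$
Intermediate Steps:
$O{\left(j,S \right)} = 216 + 36 j$ ($O{\left(j,S \right)} = \left(6 + j\right) \left(3 + 3\right)^{2} = \left(6 + j\right) 6^{2} = \left(6 + j\right) 36 = 216 + 36 j$)
$-110 + 18 O{\left(-8,12 \right)} = -110 + 18 \left(216 + 36 \left(-8\right)\right) = -110 + 18 \left(216 - 288\right) = -110 + 18 \left(-72\right) = -110 - 1296 = -1406$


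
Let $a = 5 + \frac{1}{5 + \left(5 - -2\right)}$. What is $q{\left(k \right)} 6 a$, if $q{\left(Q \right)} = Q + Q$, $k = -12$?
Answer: $-732$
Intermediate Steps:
$a = \frac{61}{12}$ ($a = 5 + \frac{1}{5 + \left(5 + 2\right)} = 5 + \frac{1}{5 + 7} = 5 + \frac{1}{12} = \frac{61}{12} \approx 5.0833$)
$q{\left(Q \right)} = 2 Q$
$q{\left(k \right)} 6 a = 2 \left(-12\right) 6 \cdot \frac{61}{12} = \left(-24\right) \frac{61}{2} = -732$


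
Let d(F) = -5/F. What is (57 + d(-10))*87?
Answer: 10005/2 ≈ 5002.5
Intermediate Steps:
(57 + d(-10))*87 = (57 - 5/(-10))*87 = (57 - 5*(-⅒))*87 = (57 + ½)*87 = (115/2)*87 = 10005/2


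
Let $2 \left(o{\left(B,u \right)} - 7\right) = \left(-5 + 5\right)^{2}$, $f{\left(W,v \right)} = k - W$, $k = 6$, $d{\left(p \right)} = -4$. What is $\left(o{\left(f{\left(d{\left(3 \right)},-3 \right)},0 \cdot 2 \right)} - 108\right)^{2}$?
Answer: $10201$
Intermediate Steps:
$f{\left(W,v \right)} = 6 - W$
$o{\left(B,u \right)} = 7$ ($o{\left(B,u \right)} = 7 + \frac{\left(-5 + 5\right)^{2}}{2} = 7 + \frac{0^{2}}{2} = 7 + \frac{1}{2} \cdot 0 = 7 + 0 = 7$)
$\left(o{\left(f{\left(d{\left(3 \right)},-3 \right)},0 \cdot 2 \right)} - 108\right)^{2} = \left(7 - 108\right)^{2} = \left(-101\right)^{2} = 10201$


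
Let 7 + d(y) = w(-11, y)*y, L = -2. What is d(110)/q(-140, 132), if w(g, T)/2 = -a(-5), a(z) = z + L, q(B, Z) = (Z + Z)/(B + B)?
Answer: -17885/11 ≈ -1625.9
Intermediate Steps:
q(B, Z) = Z/B (q(B, Z) = (2*Z)/((2*B)) = (2*Z)*(1/(2*B)) = Z/B)
a(z) = -2 + z (a(z) = z - 2 = -2 + z)
w(g, T) = 14 (w(g, T) = 2*(-(-2 - 5)) = 2*(-1*(-7)) = 2*7 = 14)
d(y) = -7 + 14*y
d(110)/q(-140, 132) = (-7 + 14*110)/((132/(-140))) = (-7 + 1540)/((132*(-1/140))) = 1533/(-33/35) = 1533*(-35/33) = -17885/11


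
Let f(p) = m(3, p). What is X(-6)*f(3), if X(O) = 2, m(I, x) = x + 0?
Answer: 6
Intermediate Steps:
m(I, x) = x
f(p) = p
X(-6)*f(3) = 2*3 = 6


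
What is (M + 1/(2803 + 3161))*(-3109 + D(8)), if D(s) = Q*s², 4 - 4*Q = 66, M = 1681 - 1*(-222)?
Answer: -15514756931/1988 ≈ -7.8042e+6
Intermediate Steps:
M = 1903 (M = 1681 + 222 = 1903)
Q = -31/2 (Q = 1 - ¼*66 = 1 - 33/2 = -31/2 ≈ -15.500)
D(s) = -31*s²/2
(M + 1/(2803 + 3161))*(-3109 + D(8)) = (1903 + 1/(2803 + 3161))*(-3109 - 31/2*8²) = (1903 + 1/5964)*(-3109 - 31/2*64) = (1903 + 1/5964)*(-3109 - 992) = (11349493/5964)*(-4101) = -15514756931/1988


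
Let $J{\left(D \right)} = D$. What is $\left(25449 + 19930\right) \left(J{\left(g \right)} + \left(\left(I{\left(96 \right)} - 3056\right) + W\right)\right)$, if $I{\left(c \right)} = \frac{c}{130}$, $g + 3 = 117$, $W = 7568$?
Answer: $\frac{13647189702}{65} \approx 2.0996 \cdot 10^{8}$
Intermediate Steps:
$g = 114$ ($g = -3 + 117 = 114$)
$I{\left(c \right)} = \frac{c}{130}$ ($I{\left(c \right)} = c \frac{1}{130} = \frac{c}{130}$)
$\left(25449 + 19930\right) \left(J{\left(g \right)} + \left(\left(I{\left(96 \right)} - 3056\right) + W\right)\right) = \left(25449 + 19930\right) \left(114 + \left(\left(\frac{1}{130} \cdot 96 - 3056\right) + 7568\right)\right) = 45379 \left(114 + \left(\left(\frac{48}{65} - 3056\right) + 7568\right)\right) = 45379 \left(114 + \left(- \frac{198592}{65} + 7568\right)\right) = 45379 \left(114 + \frac{293328}{65}\right) = 45379 \cdot \frac{300738}{65} = \frac{13647189702}{65}$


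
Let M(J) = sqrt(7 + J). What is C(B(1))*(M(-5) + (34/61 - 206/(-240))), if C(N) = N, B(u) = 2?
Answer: 10363/3660 + 2*sqrt(2) ≈ 5.6599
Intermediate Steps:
C(B(1))*(M(-5) + (34/61 - 206/(-240))) = 2*(sqrt(7 - 5) + (34/61 - 206/(-240))) = 2*(sqrt(2) + (34*(1/61) - 206*(-1/240))) = 2*(sqrt(2) + (34/61 + 103/120)) = 2*(sqrt(2) + 10363/7320) = 2*(10363/7320 + sqrt(2)) = 10363/3660 + 2*sqrt(2)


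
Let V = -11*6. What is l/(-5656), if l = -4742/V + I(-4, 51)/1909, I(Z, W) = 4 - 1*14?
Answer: -4525909/356311032 ≈ -0.012702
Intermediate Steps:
I(Z, W) = -10 (I(Z, W) = 4 - 14 = -10)
V = -66
l = 4525909/62997 (l = -4742/(-66) - 10/1909 = -4742*(-1/66) - 10*1/1909 = 2371/33 - 10/1909 = 4525909/62997 ≈ 71.843)
l/(-5656) = (4525909/62997)/(-5656) = (4525909/62997)*(-1/5656) = -4525909/356311032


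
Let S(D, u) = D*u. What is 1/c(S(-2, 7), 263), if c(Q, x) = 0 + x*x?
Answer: 1/69169 ≈ 1.4457e-5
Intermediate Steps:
c(Q, x) = x² (c(Q, x) = 0 + x² = x²)
1/c(S(-2, 7), 263) = 1/(263²) = 1/69169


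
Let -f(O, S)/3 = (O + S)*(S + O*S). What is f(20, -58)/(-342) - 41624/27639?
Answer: 11179810/27639 ≈ 404.49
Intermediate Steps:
f(O, S) = -3*(O + S)*(S + O*S)
f(20, -58)/(-342) - 41624/27639 = -3*(-58)*(20 - 58 + 20² + 20*(-58))/(-342) - 41624/27639 = -3*(-58)*(20 - 58 + 400 - 1160)*(-1/342) - 41624*1/27639 = -3*(-58)*(-798)*(-1/342) - 41624/27639 = -138852*(-1/342) - 41624/27639 = 406 - 41624/27639 = 11179810/27639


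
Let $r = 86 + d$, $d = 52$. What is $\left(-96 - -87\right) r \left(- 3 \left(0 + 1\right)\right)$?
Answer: $3726$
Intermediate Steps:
$r = 138$ ($r = 86 + 52 = 138$)
$\left(-96 - -87\right) r \left(- 3 \left(0 + 1\right)\right) = \left(-96 - -87\right) 138 \left(- 3 \left(0 + 1\right)\right) = \left(-96 + 87\right) 138 \left(\left(-3\right) 1\right) = \left(-9\right) 138 \left(-3\right) = \left(-1242\right) \left(-3\right) = 3726$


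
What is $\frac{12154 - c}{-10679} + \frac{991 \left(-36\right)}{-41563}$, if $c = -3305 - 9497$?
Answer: $- \frac{656262224}{443851277} \approx -1.4786$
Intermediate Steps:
$c = -12802$ ($c = -3305 - 9497 = -12802$)
$\frac{12154 - c}{-10679} + \frac{991 \left(-36\right)}{-41563} = \frac{12154 - -12802}{-10679} + \frac{991 \left(-36\right)}{-41563} = \left(12154 + 12802\right) \left(- \frac{1}{10679}\right) - - \frac{35676}{41563} = 24956 \left(- \frac{1}{10679}\right) + \frac{35676}{41563} = - \frac{24956}{10679} + \frac{35676}{41563} = - \frac{656262224}{443851277}$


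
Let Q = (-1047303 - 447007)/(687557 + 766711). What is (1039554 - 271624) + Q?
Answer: 558387265465/727134 ≈ 7.6793e+5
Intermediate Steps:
Q = -747155/727134 (Q = -1494310/1454268 = -1494310*1/1454268 = -747155/727134 ≈ -1.0275)
(1039554 - 271624) + Q = (1039554 - 271624) - 747155/727134 = 767930 - 747155/727134 = 558387265465/727134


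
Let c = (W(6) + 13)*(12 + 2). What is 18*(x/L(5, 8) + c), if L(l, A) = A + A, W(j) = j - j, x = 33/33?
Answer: 26217/8 ≈ 3277.1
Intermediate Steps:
x = 1 (x = 33*(1/33) = 1)
W(j) = 0
L(l, A) = 2*A
c = 182 (c = (0 + 13)*(12 + 2) = 13*14 = 182)
18*(x/L(5, 8) + c) = 18*(1/(2*8) + 182) = 18*(1/16 + 182) = 18*(2913/16) = 26217/8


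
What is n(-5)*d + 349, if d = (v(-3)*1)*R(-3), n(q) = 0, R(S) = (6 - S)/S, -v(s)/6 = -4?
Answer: 349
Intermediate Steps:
v(s) = 24 (v(s) = -6*(-4) = 24)
R(S) = (6 - S)/S
d = -72 (d = (24*1)*((6 - 1*(-3))/(-3)) = 24*(-(6 + 3)/3) = 24*(-⅓*9) = 24*(-3) = -72)
n(-5)*d + 349 = 0*(-72) + 349 = 0 + 349 = 349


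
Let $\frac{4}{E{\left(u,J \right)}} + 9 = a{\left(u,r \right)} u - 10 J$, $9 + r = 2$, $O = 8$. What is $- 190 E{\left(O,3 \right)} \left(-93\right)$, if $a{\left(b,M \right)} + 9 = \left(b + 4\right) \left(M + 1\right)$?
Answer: $- \frac{23560}{229} \approx -102.88$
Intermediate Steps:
$r = -7$ ($r = -9 + 2 = -7$)
$a{\left(b,M \right)} = -9 + \left(1 + M\right) \left(4 + b\right)$ ($a{\left(b,M \right)} = -9 + \left(b + 4\right) \left(M + 1\right) = -9 + \left(4 + b\right) \left(1 + M\right) = -9 + \left(1 + M\right) \left(4 + b\right)$)
$E{\left(u,J \right)} = \frac{4}{-9 - 10 J + u \left(-33 - 6 u\right)}$ ($E{\left(u,J \right)} = \frac{4}{-9 - \left(10 J - \left(-5 + u + 4 \left(-7\right) - 7 u\right) u\right)} = \frac{4}{-9 - \left(10 J - \left(-5 + u - 28 - 7 u\right) u\right)} = \frac{4}{-9 - \left(10 J - \left(-33 - 6 u\right) u\right)} = \frac{4}{-9 - \left(10 J - u \left(-33 - 6 u\right)\right)} = \frac{4}{-9 - 10 J + u \left(-33 - 6 u\right)}$)
$- 190 E{\left(O,3 \right)} \left(-93\right) = - 190 \left(- \frac{4}{9 + 10 \cdot 3 + 3 \cdot 8 \left(11 + 2 \cdot 8\right)}\right) \left(-93\right) = - 190 \left(- \frac{4}{9 + 30 + 3 \cdot 8 \left(11 + 16\right)}\right) \left(-93\right) = - 190 \left(- \frac{4}{9 + 30 + 3 \cdot 8 \cdot 27}\right) \left(-93\right) = - 190 \left(- \frac{4}{9 + 30 + 648}\right) \left(-93\right) = - 190 \left(- \frac{4}{687}\right) \left(-93\right) = - 190 \left(\left(-4\right) \frac{1}{687}\right) \left(-93\right) = \left(-190\right) \left(- \frac{4}{687}\right) \left(-93\right) = \frac{760}{687} \left(-93\right) = - \frac{23560}{229}$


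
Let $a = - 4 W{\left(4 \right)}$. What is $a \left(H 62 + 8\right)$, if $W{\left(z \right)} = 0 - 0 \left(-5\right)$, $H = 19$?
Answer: $0$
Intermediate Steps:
$W{\left(z \right)} = 0$ ($W{\left(z \right)} = 0 - 0 = 0 + 0 = 0$)
$a = 0$ ($a = \left(-4\right) 0 = 0$)
$a \left(H 62 + 8\right) = 0 \left(19 \cdot 62 + 8\right) = 0 \left(1178 + 8\right) = 0 \cdot 1186 = 0$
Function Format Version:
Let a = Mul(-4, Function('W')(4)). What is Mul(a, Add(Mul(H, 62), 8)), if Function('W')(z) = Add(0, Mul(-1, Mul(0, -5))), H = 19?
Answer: 0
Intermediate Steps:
Function('W')(z) = 0 (Function('W')(z) = Add(0, Mul(-1, 0)) = Add(0, 0) = 0)
a = 0 (a = Mul(-4, 0) = 0)
Mul(a, Add(Mul(H, 62), 8)) = Mul(0, Add(Mul(19, 62), 8)) = Mul(0, Add(1178, 8)) = Mul(0, 1186) = 0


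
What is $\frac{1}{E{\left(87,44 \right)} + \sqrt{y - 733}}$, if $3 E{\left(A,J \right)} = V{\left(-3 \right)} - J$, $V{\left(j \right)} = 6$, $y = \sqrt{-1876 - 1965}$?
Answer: $- \frac{1}{\frac{38}{3} - \sqrt{-733 + i \sqrt{3841}}} \approx -0.013289 - 0.031252 i$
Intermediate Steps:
$y = i \sqrt{3841}$ ($y = \sqrt{-3841} = i \sqrt{3841} \approx 61.976 i$)
$E{\left(A,J \right)} = 2 - \frac{J}{3}$ ($E{\left(A,J \right)} = \frac{6 - J}{3} = 2 - \frac{J}{3}$)
$\frac{1}{E{\left(87,44 \right)} + \sqrt{y - 733}} = \frac{1}{\left(2 - \frac{44}{3}\right) + \sqrt{i \sqrt{3841} - 733}} = \frac{1}{\left(2 - \frac{44}{3}\right) + \sqrt{-733 + i \sqrt{3841}}} = \frac{1}{- \frac{38}{3} + \sqrt{-733 + i \sqrt{3841}}}$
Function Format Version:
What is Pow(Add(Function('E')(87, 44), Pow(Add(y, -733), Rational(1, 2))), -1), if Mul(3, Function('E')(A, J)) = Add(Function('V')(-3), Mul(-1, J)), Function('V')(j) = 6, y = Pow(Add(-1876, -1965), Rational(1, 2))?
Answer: Mul(-1, Pow(Add(Rational(38, 3), Mul(-1, Pow(Add(-733, Mul(I, Pow(3841, Rational(1, 2)))), Rational(1, 2)))), -1)) ≈ Add(-0.013289, Mul(-0.031252, I))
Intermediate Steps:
y = Mul(I, Pow(3841, Rational(1, 2))) (y = Pow(-3841, Rational(1, 2)) = Mul(I, Pow(3841, Rational(1, 2))) ≈ Mul(61.976, I))
Function('E')(A, J) = Add(2, Mul(Rational(-1, 3), J)) (Function('E')(A, J) = Mul(Rational(1, 3), Add(6, Mul(-1, J))) = Add(2, Mul(Rational(-1, 3), J)))
Pow(Add(Function('E')(87, 44), Pow(Add(y, -733), Rational(1, 2))), -1) = Pow(Add(Add(2, Mul(Rational(-1, 3), 44)), Pow(Add(Mul(I, Pow(3841, Rational(1, 2))), -733), Rational(1, 2))), -1) = Pow(Add(Add(2, Rational(-44, 3)), Pow(Add(-733, Mul(I, Pow(3841, Rational(1, 2)))), Rational(1, 2))), -1) = Pow(Add(Rational(-38, 3), Pow(Add(-733, Mul(I, Pow(3841, Rational(1, 2)))), Rational(1, 2))), -1)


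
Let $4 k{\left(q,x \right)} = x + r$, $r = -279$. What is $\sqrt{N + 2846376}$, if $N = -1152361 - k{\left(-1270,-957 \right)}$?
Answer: $2 \sqrt{423581} \approx 1301.7$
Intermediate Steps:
$k{\left(q,x \right)} = - \frac{279}{4} + \frac{x}{4}$ ($k{\left(q,x \right)} = \frac{x - 279}{4} = \frac{-279 + x}{4} = - \frac{279}{4} + \frac{x}{4}$)
$N = -1152052$ ($N = -1152361 - \left(- \frac{279}{4} + \frac{1}{4} \left(-957\right)\right) = -1152361 - \left(- \frac{279}{4} - \frac{957}{4}\right) = -1152361 - -309 = -1152361 + 309 = -1152052$)
$\sqrt{N + 2846376} = \sqrt{-1152052 + 2846376} = \sqrt{1694324} = 2 \sqrt{423581}$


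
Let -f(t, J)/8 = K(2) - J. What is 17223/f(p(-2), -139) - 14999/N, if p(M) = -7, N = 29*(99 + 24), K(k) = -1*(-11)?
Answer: -26477747/1426800 ≈ -18.557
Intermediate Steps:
K(k) = 11
N = 3567 (N = 29*123 = 3567)
f(t, J) = -88 + 8*J (f(t, J) = -8*(11 - J) = -88 + 8*J)
17223/f(p(-2), -139) - 14999/N = 17223/(-88 + 8*(-139)) - 14999/3567 = 17223/(-88 - 1112) - 14999*1/3567 = 17223/(-1200) - 14999/3567 = 17223*(-1/1200) - 14999/3567 = -5741/400 - 14999/3567 = -26477747/1426800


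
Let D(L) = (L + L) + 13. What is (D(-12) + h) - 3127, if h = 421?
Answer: -2717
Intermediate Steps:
D(L) = 13 + 2*L (D(L) = 2*L + 13 = 13 + 2*L)
(D(-12) + h) - 3127 = ((13 + 2*(-12)) + 421) - 3127 = ((13 - 24) + 421) - 3127 = (-11 + 421) - 3127 = 410 - 3127 = -2717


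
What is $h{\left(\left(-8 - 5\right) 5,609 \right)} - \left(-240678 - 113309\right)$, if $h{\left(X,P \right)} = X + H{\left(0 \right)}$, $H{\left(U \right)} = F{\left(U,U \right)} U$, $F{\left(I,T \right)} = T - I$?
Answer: $353922$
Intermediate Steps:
$H{\left(U \right)} = 0$ ($H{\left(U \right)} = \left(U - U\right) U = 0 U = 0$)
$h{\left(X,P \right)} = X$ ($h{\left(X,P \right)} = X + 0 = X$)
$h{\left(\left(-8 - 5\right) 5,609 \right)} - \left(-240678 - 113309\right) = \left(-8 - 5\right) 5 - \left(-240678 - 113309\right) = \left(-13\right) 5 - -353987 = -65 + 353987 = 353922$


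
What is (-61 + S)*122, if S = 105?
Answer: 5368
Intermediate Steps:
(-61 + S)*122 = (-61 + 105)*122 = 44*122 = 5368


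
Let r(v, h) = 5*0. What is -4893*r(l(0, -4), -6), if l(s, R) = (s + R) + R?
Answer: 0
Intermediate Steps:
l(s, R) = s + 2*R (l(s, R) = (R + s) + R = s + 2*R)
r(v, h) = 0
-4893*r(l(0, -4), -6) = -4893*0 = 0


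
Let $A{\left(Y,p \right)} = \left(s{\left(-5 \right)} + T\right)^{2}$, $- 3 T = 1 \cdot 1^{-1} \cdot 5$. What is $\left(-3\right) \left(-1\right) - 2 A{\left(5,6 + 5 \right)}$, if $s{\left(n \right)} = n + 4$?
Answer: $- \frac{101}{9} \approx -11.222$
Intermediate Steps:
$s{\left(n \right)} = 4 + n$
$T = - \frac{5}{3}$ ($T = - \frac{1 \cdot 1^{-1} \cdot 5}{3} = - \frac{1 \cdot 1 \cdot 5}{3} = - \frac{1 \cdot 5}{3} = \left(- \frac{1}{3}\right) 5 = - \frac{5}{3} \approx -1.6667$)
$A{\left(Y,p \right)} = \frac{64}{9}$ ($A{\left(Y,p \right)} = \left(\left(4 - 5\right) - \frac{5}{3}\right)^{2} = \left(-1 - \frac{5}{3}\right)^{2} = \left(- \frac{8}{3}\right)^{2} = \frac{64}{9}$)
$\left(-3\right) \left(-1\right) - 2 A{\left(5,6 + 5 \right)} = \left(-3\right) \left(-1\right) - \frac{128}{9} = 3 - \frac{128}{9} = - \frac{101}{9}$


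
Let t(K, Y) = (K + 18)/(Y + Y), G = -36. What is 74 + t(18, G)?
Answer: 147/2 ≈ 73.500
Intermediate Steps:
G = -36 (G = -6*6 = -36)
t(K, Y) = (18 + K)/(2*Y) (t(K, Y) = (18 + K)/((2*Y)) = (18 + K)*(1/(2*Y)) = (18 + K)/(2*Y))
74 + t(18, G) = 74 + (½)*(18 + 18)/(-36) = 74 + (½)*(-1/36)*36 = 74 - ½ = 147/2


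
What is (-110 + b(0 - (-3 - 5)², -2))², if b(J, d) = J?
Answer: 30276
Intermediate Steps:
(-110 + b(0 - (-3 - 5)², -2))² = (-110 + (0 - (-3 - 5)²))² = (-110 + (0 - 1*(-8)²))² = (-110 + (0 - 1*64))² = (-110 + (0 - 64))² = (-110 - 64)² = (-174)² = 30276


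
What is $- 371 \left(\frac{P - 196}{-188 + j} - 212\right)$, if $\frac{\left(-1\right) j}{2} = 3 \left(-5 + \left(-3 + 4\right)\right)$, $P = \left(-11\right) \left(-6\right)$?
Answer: $\frac{6425349}{82} \approx 78358.0$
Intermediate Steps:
$P = 66$
$j = 24$ ($j = - 2 \cdot 3 \left(-5 + \left(-3 + 4\right)\right) = - 2 \cdot 3 \left(-5 + 1\right) = - 2 \cdot 3 \left(-4\right) = \left(-2\right) \left(-12\right) = 24$)
$- 371 \left(\frac{P - 196}{-188 + j} - 212\right) = - 371 \left(\frac{66 - 196}{-188 + 24} - 212\right) = - 371 \left(- \frac{130}{-164} - 212\right) = - 371 \left(\left(-130\right) \left(- \frac{1}{164}\right) - 212\right) = - 371 \left(\frac{65}{82} - 212\right) = \left(-371\right) \left(- \frac{17319}{82}\right) = \frac{6425349}{82}$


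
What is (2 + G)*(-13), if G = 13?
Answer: -195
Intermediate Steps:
(2 + G)*(-13) = (2 + 13)*(-13) = 15*(-13) = -195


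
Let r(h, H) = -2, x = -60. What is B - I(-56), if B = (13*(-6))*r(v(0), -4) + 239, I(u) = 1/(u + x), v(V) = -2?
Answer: 45821/116 ≈ 395.01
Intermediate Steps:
I(u) = 1/(-60 + u) (I(u) = 1/(u - 60) = 1/(-60 + u))
B = 395 (B = (13*(-6))*(-2) + 239 = -78*(-2) + 239 = 156 + 239 = 395)
B - I(-56) = 395 - 1/(-60 - 56) = 395 - 1/(-116) = 395 - 1*(-1/116) = 395 + 1/116 = 45821/116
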